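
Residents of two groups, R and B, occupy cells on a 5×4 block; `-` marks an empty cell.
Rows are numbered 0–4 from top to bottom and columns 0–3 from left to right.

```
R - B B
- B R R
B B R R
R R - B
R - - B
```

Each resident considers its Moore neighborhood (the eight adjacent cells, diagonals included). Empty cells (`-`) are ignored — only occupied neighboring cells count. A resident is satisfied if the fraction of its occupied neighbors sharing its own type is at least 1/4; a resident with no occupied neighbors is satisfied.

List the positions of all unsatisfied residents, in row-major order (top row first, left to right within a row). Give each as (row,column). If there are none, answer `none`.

(0,0)

(0,0)R 0/1 not
(0,2)B 2/4 satisfied
(0,3)B 1/3 satisfied
(1,1)B 3/6 satisfied
(1,2)R 3/7 satisfied
(1,3)R 3/5 satisfied
(2,0)B 2/4 satisfied
(2,1)B 2/6 satisfied
(2,2)R 4/7 satisfied
(2,3)R 3/4 satisfied
(3,0)R 2/4 satisfied
(3,1)R 3/5 satisfied
(3,3)B 1/3 satisfied
(4,0)R 2/2 satisfied
(4,3)B 1/1 satisfied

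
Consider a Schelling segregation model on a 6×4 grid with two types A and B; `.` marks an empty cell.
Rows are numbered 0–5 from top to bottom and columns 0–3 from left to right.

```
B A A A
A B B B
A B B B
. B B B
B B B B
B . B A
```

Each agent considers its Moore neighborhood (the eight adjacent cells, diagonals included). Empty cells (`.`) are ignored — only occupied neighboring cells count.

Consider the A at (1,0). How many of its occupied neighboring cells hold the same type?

Occupied neighbors of (1,0): (0,0)=B, (0,1)=A, (1,1)=B, (2,0)=A, (2,1)=B.
Same type (A): 2 of 5.

2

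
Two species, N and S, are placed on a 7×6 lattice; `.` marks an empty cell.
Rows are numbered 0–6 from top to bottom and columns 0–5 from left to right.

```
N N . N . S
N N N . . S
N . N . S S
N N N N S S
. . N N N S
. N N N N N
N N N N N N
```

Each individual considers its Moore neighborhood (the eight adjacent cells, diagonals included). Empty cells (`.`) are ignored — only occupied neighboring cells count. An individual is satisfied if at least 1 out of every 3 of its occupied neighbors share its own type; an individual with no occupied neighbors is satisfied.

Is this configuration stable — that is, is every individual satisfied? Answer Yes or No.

Row 0: (0,0)N 3/3 ✓ · (0,1)N 4/4 ✓ · (0,3)N 1/1 ✓ · (0,5)S 1/1 ✓
Row 1: (1,0)N 4/4 ✓ · (1,1)N 6/6 ✓ · (1,2)N 4/4 ✓ · (1,5)S 3/3 ✓
Row 2: (2,0)N 4/4 ✓ · (2,2)N 5/5 ✓ · (2,4)S 4/5 ✓ · (2,5)S 4/4 ✓
Row 3: (3,0)N 2/2 ✓ · (3,1)N 5/5 ✓ · (3,2)N 5/5 ✓ · (3,3)N 5/7 ✓ · (3,4)S 4/7 ✓ · (3,5)S 4/5 ✓
Row 4: (4,2)N 7/7 ✓ · (4,3)N 7/8 ✓ · (4,4)N 5/8 ✓ · (4,5)S 2/5 ✓
Row 5: (5,1)N 5/5 ✓ · (5,2)N 7/7 ✓ · (5,3)N 8/8 ✓ · (5,4)N 7/8 ✓ · (5,5)N 4/5 ✓
Row 6: (6,0)N 2/2 ✓ · (6,1)N 4/4 ✓ · (6,2)N 5/5 ✓ · (6,3)N 5/5 ✓ · (6,4)N 5/5 ✓ · (6,5)N 3/3 ✓
All meet the threshold, so the configuration is stable.

Yes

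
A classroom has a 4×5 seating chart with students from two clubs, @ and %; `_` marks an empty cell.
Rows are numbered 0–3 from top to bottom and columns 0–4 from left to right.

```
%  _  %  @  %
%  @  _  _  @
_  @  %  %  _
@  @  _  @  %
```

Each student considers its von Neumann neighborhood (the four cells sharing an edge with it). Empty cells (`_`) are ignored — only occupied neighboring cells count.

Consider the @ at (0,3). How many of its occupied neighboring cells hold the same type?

0

Occupied neighbors of (0,3): (0,2)=%, (0,4)=%.
Same type (@): 0 of 2.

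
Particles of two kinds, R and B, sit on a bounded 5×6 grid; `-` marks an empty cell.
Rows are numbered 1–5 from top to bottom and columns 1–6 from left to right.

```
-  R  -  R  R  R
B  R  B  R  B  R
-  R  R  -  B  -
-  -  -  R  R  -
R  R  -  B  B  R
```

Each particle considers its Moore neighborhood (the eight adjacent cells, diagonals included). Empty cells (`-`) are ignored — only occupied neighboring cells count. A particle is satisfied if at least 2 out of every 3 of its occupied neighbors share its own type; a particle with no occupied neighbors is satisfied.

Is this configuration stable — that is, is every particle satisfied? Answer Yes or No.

No

(1,2)R 1/3 ✗
(1,4)R 2/4 ✗
(1,5)R 4/5 ✓
(1,6)R 2/3 ✓
(2,1)B 0/3 ✗
(2,2)R 3/5 ✗
(2,3)B 0/6 ✗
(2,4)R 3/6 ✗
(2,5)B 1/6 ✗
(2,6)R 2/4 ✗
(3,2)R 2/4 ✗
(3,3)R 4/5 ✓
(3,5)B 1/5 ✗
(4,4)R 2/5 ✗
(4,5)R 2/5 ✗
(5,1)R 1/1 ✓
(5,2)R 1/1 ✓
(5,4)B 1/3 ✗
(5,5)B 1/4 ✗
(5,6)R 1/2 ✗
For instance (1,2) has only 1/3 same-type neighbors, below 2/3.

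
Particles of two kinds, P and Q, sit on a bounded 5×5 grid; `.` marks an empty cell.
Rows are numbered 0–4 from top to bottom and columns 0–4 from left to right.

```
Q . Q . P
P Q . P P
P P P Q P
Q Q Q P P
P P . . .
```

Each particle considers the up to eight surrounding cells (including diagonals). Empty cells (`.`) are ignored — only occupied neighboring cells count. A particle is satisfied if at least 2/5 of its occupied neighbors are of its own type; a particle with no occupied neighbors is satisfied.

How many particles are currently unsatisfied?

7

(0,0)Q 1/2 satisfied
(0,2)Q 1/2 satisfied
(0,4)P 2/2 satisfied
(1,0)P 2/4 satisfied
(1,1)Q 2/6 not
(1,3)P 4/6 satisfied
(1,4)P 3/4 satisfied
(2,0)P 2/5 satisfied
(2,1)P 3/7 satisfied
(2,2)P 3/7 satisfied
(2,3)Q 1/7 not
(2,4)P 4/5 satisfied
(3,0)Q 1/5 not
(3,1)Q 2/7 not
(3,2)Q 2/6 not
(3,3)P 3/5 satisfied
(3,4)P 2/3 satisfied
(4,0)P 1/3 not
(4,1)P 1/4 not
Unsatisfied: (1,1), (2,3), (3,0), (3,1), (3,2), (4,0), (4,1) — 7 in total.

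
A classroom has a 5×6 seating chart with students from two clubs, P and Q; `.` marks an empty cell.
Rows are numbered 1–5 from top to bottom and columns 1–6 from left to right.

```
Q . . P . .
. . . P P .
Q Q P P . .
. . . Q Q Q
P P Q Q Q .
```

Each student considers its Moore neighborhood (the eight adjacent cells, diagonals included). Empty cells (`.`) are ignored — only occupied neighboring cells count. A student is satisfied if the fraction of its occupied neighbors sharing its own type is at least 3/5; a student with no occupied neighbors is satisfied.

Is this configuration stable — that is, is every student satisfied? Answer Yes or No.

No

(1,1)Q 0/0 ✓
(1,4)P 2/2 ✓
(2,4)P 4/4 ✓
(2,5)P 3/3 ✓
(3,1)Q 1/1 ✓
(3,2)Q 1/2 ✗
(3,3)P 2/4 ✗
(3,4)P 3/5 ✓
(4,4)Q 4/6 ✓
(4,5)Q 4/5 ✓
(4,6)Q 2/2 ✓
(5,1)P 1/1 ✓
(5,2)P 1/2 ✗
(5,3)Q 2/3 ✓
(5,4)Q 4/4 ✓
(5,5)Q 4/4 ✓
For instance (3,2) has only 1/2 same-type neighbors, below 3/5.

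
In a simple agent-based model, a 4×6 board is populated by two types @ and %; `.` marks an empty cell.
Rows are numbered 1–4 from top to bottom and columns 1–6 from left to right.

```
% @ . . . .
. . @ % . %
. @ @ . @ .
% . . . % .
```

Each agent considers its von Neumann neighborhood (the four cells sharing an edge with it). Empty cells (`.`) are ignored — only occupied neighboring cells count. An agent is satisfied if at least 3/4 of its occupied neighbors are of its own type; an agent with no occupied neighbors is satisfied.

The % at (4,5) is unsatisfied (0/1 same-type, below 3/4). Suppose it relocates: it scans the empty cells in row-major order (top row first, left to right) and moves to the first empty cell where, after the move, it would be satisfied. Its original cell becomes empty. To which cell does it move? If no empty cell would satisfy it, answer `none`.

Vacating (4,5). Empty cells in order:
  (1,3): 0/2 same-type → still unsatisfied.
  (1,4): 1/1 same-type → satisfied — stop here.

(1,4)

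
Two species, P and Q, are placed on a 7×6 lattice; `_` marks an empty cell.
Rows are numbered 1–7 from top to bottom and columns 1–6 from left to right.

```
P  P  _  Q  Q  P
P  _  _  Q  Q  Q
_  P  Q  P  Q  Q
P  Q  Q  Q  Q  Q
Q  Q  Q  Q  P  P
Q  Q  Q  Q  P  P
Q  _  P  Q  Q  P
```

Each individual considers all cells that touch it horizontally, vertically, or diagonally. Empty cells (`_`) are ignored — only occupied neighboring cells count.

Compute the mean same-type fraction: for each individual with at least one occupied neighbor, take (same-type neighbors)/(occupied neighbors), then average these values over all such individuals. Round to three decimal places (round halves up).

0.690

Row 1: (1,1)P 2/2 · (1,2)P 2/2 · (1,4)Q 3/3 · (1,5)Q 4/5 · (1,6)P 0/3
Row 2: (2,1)P 3/3 · (2,4)Q 5/6 · (2,5)Q 6/8 · (2,6)Q 4/5
Row 3: (3,2)P 2/5 · (3,3)Q 4/6 · (3,4)P 0/7 · (3,5)Q 7/8 · (3,6)Q 5/5
Row 4: (4,1)P 1/4 · (4,2)Q 5/7 · (4,3)Q 6/8 · (4,4)Q 6/8 · (4,5)Q 5/8 · (4,6)Q 3/5
Row 5: (5,1)Q 4/5 · (5,2)Q 7/8 · (5,3)Q 8/8 · (5,4)Q 6/8 · (5,5)P 3/8 · (5,6)P 3/5
Row 6: (6,1)Q 4/4 · (6,2)Q 6/7 · (6,3)Q 6/7 · (6,4)Q 5/8 · (6,5)P 4/8 · (6,6)P 4/5
Row 7: (7,1)Q 2/2 · (7,3)P 0/4 · (7,4)Q 3/5 · (7,5)Q 2/5 · (7,6)P 2/3
Sum over 37 individuals: 2/2 + 2/2 + 3/3 + 4/5 + 0/3 + 3/3 + 5/6 + 6/8 + 4/5 + 2/5 + 4/6 + 0/7 + 7/8 + 5/5 + 1/4 + 5/7 + 6/8 + 6/8 + 5/8 + 3/5 + 4/5 + 7/8 + 8/8 + 6/8 + 3/8 + 3/5 + 4/4 + 6/7 + 6/7 + 5/8 + 4/8 + 4/5 + 2/2 + 0/4 + 3/5 + 2/5 + 2/3 = 21437/840; mean = 21437/840 ÷ 37 = 21437/31080 = 0.689736… → 0.690.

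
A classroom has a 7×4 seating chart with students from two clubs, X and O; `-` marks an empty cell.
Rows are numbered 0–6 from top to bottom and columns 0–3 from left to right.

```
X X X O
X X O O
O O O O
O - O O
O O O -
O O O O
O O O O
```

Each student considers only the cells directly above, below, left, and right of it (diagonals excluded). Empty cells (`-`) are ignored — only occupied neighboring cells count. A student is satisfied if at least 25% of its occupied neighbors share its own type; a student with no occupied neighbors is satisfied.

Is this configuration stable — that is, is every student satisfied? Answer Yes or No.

(0,0)X 2/2 ok
(0,1)X 3/3 ok
(0,2)X 1/3 ok
(0,3)O 1/2 ok
(1,0)X 2/3 ok
(1,1)X 2/4 ok
(1,2)O 2/4 ok
(1,3)O 3/3 ok
(2,0)O 2/3 ok
(2,1)O 2/3 ok
(2,2)O 4/4 ok
(2,3)O 3/3 ok
(3,0)O 2/2 ok
(3,2)O 3/3 ok
(3,3)O 2/2 ok
(4,0)O 3/3 ok
(4,1)O 3/3 ok
(4,2)O 3/3 ok
(5,0)O 3/3 ok
(5,1)O 4/4 ok
(5,2)O 4/4 ok
(5,3)O 2/2 ok
(6,0)O 2/2 ok
(6,1)O 3/3 ok
(6,2)O 3/3 ok
(6,3)O 2/2 ok
All meet the threshold, so the configuration is stable.

Yes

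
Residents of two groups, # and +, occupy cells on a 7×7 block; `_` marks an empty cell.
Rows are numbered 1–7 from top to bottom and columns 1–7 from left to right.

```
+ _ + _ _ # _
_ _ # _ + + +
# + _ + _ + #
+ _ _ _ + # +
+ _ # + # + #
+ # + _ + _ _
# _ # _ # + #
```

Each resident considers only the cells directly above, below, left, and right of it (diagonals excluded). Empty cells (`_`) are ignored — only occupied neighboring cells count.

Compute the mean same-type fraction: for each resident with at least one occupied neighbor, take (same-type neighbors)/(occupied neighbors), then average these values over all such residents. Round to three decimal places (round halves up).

0.152

(1,1)+ — no occupied neighbors
(1,3)+ 0/1
(1,6)# 0/1
(2,3)# 0/1
(2,5)+ 1/1
(2,6)+ 3/4
(2,7)+ 1/2
(3,1)# 0/2
(3,2)+ 0/1
(3,4)+ — no occupied neighbors
(3,6)+ 1/3
(3,7)# 0/3
(4,1)+ 1/2
(4,5)+ 0/2
(4,6)# 0/4
(4,7)+ 0/3
(5,1)+ 2/2
(5,3)# 0/2
(5,4)+ 0/2
(5,5)# 0/4
(5,6)+ 0/3
(5,7)# 0/2
(6,1)+ 1/3
(6,2)# 0/2
(6,3)+ 0/3
(6,5)+ 0/2
(7,1)# 0/1
(7,3)# 0/1
(7,5)# 0/2
(7,6)+ 0/2
(7,7)# 0/1
Sum over 29 residents: 0/1 + 0/1 + 0/1 + 1/1 + 3/4 + 1/2 + 0/2 + 0/1 + 1/3 + 0/3 + 1/2 + 0/2 + 0/4 + 0/3 + 2/2 + 0/2 + 0/2 + 0/4 + 0/3 + 0/2 + 1/3 + 0/2 + 0/3 + 0/2 + 0/1 + 0/1 + 0/2 + 0/2 + 0/1 = 53/12; mean = 53/12 ÷ 29 = 53/348 = 0.152298… → 0.152.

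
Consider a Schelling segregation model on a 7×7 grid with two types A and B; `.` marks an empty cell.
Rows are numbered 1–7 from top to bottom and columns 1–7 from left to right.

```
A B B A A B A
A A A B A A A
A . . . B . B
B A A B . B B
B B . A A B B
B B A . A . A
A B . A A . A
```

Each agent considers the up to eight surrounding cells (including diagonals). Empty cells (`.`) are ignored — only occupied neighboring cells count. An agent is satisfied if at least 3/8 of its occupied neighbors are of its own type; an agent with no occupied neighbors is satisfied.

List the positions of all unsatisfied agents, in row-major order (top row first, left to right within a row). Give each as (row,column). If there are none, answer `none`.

(1,2), (1,6), (2,4), (4,4), (6,7), (7,1)

Row 1: (1,1)A 2/3 satisfied · (1,2)B 1/5 not · (1,3)B 2/5 satisfied · (1,4)A 3/5 satisfied · (1,5)A 3/5 satisfied · (1,6)B 0/5 not · (1,7)A 2/3 satisfied
Row 2: (2,1)A 3/4 satisfied · (2,2)A 4/6 satisfied · (2,3)A 2/5 satisfied · (2,4)B 2/6 not · (2,5)A 3/6 satisfied · (2,6)A 4/7 satisfied · (2,7)A 2/4 satisfied
Row 3: (3,1)A 3/4 satisfied · (3,5)B 3/5 satisfied · (3,7)B 2/4 satisfied
Row 4: (4,1)B 2/4 satisfied · (4,2)A 2/5 satisfied · (4,3)A 2/4 satisfied · (4,4)B 1/4 not · (4,6)B 5/6 satisfied · (4,7)B 4/4 satisfied
Row 5: (5,1)B 4/5 satisfied · (5,2)B 4/7 satisfied · (5,4)A 4/5 satisfied · (5,5)A 2/5 satisfied · (5,6)B 3/6 satisfied · (5,7)B 3/4 satisfied
Row 6: (6,1)B 4/5 satisfied · (6,2)B 4/6 satisfied · (6,3)A 2/5 satisfied · (6,5)A 4/5 satisfied · (6,7)A 1/3 not
Row 7: (7,1)A 0/3 not · (7,2)B 2/4 satisfied · (7,4)A 3/3 satisfied · (7,5)A 2/2 satisfied · (7,7)A 1/1 satisfied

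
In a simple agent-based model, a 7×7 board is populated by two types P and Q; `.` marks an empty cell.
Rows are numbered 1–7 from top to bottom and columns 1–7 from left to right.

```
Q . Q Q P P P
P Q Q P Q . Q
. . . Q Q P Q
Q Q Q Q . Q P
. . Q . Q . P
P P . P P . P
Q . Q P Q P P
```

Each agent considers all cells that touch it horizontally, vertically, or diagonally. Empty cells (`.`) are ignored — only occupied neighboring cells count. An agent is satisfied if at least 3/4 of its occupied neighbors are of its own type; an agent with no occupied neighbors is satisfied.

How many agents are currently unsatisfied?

Row 1: (1,1)Q 1/2 unhappy · (1,3)Q 3/4 ok · (1,4)Q 3/5 unhappy · (1,5)P 2/4 unhappy · (1,6)P 2/4 unhappy · (1,7)P 1/2 unhappy
Row 2: (2,1)P 0/2 unhappy · (2,2)Q 3/4 ok · (2,3)Q 4/5 ok · (2,4)P 1/7 unhappy · (2,5)Q 3/7 unhappy · (2,7)Q 1/4 unhappy
Row 3: (3,4)Q 5/6 ok · (3,5)Q 4/6 unhappy · (3,6)P 1/6 unhappy · (3,7)Q 2/4 unhappy
Row 4: (4,1)Q 1/1 ok · (4,2)Q 3/3 ok · (4,3)Q 4/4 ok · (4,4)Q 5/5 ok · (4,6)Q 3/6 unhappy · (4,7)P 2/4 unhappy
Row 5: (5,3)Q 3/5 unhappy · (5,5)Q 2/4 unhappy · (5,7)P 2/3 unhappy
Row 6: (6,1)P 1/2 unhappy · (6,2)P 1/4 unhappy · (6,4)P 2/6 unhappy · (6,5)P 3/5 unhappy · (6,7)P 3/3 ok
Row 7: (7,1)Q 0/2 unhappy · (7,3)Q 0/3 unhappy · (7,4)P 2/4 unhappy · (7,5)Q 0/4 unhappy · (7,6)P 3/4 ok · (7,7)P 2/2 ok
Unsatisfied: (1,1), (1,4), (1,5), (1,6), (1,7), (2,1), (2,4), (2,5), (2,7), (3,5), (3,6), (3,7), (4,6), (4,7), (5,3), (5,5), (5,7), (6,1), (6,2), (6,4), (6,5), (7,1), (7,3), (7,4), (7,5) — 25 in total.

25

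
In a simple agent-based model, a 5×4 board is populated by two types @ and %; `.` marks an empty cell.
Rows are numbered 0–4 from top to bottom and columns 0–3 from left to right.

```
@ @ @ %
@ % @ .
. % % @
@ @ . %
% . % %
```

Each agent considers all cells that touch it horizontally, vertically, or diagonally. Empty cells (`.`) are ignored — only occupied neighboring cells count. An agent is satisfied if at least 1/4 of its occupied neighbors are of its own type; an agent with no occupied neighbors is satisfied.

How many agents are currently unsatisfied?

Row 0: (0,0)@ 2/3 satisfied · (0,1)@ 4/5 satisfied · (0,2)@ 2/4 satisfied · (0,3)% 0/2 not
Row 1: (1,0)@ 2/4 satisfied · (1,1)% 2/7 satisfied · (1,2)@ 3/7 satisfied
Row 2: (2,1)% 2/6 satisfied · (2,2)% 3/6 satisfied · (2,3)@ 1/3 satisfied
Row 3: (3,0)@ 1/3 satisfied · (3,1)@ 1/5 not · (3,3)% 3/4 satisfied
Row 4: (4,0)% 0/2 not · (4,2)% 2/3 satisfied · (4,3)% 2/2 satisfied
Unsatisfied: (0,3), (3,1), (4,0) — 3 in total.

3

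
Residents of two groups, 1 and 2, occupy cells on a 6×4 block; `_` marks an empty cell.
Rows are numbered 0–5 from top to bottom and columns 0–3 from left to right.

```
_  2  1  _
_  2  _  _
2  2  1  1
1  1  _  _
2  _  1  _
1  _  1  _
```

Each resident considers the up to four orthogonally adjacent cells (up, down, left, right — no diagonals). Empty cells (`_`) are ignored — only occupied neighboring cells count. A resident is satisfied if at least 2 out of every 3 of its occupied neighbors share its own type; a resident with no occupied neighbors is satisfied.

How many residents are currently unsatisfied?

9

Row 0: (0,1)2 1/2 unhappy · (0,2)1 0/1 unhappy
Row 1: (1,1)2 2/2 ok
Row 2: (2,0)2 1/2 unhappy · (2,1)2 2/4 unhappy · (2,2)1 1/2 unhappy · (2,3)1 1/1 ok
Row 3: (3,0)1 1/3 unhappy · (3,1)1 1/2 unhappy
Row 4: (4,0)2 0/2 unhappy · (4,2)1 1/1 ok
Row 5: (5,0)1 0/1 unhappy · (5,2)1 1/1 ok
Unsatisfied: (0,1), (0,2), (2,0), (2,1), (2,2), (3,0), (3,1), (4,0), (5,0) — 9 in total.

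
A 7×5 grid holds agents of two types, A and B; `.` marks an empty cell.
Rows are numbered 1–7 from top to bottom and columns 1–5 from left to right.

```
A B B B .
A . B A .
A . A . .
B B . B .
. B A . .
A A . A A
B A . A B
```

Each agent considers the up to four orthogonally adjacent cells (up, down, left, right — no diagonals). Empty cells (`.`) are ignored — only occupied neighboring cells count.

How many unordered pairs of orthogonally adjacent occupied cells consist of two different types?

Scan each occupied cell's neighbors to the right and below so each pair is counted once.
Row 1: A(1,1)–B(1,2)≠ A(1,1)–A(2,1)= B(1,2)–B(1,3)= B(1,3)–B(1,4)= B(1,3)–B(2,3)= B(1,4)–A(2,4)≠  → 2/6 unlike.
Row 2: A(2,1)–A(3,1)= B(2,3)–A(2,4)≠ B(2,3)–A(3,3)≠  → 2/3 unlike.
Row 3: A(3,1)–B(4,1)≠  → 1/1 unlike.
Row 4: B(4,1)–B(4,2)= B(4,2)–B(5,2)=  → 0/2 unlike.
Row 5: B(5,2)–A(5,3)≠ B(5,2)–A(6,2)≠  → 2/2 unlike.
Row 6: A(6,1)–A(6,2)= A(6,1)–B(7,1)≠ A(6,2)–A(7,2)= A(6,4)–A(6,5)= A(6,4)–A(7,4)= A(6,5)–B(7,5)≠  → 2/6 unlike.
Row 7: B(7,1)–A(7,2)≠ A(7,4)–B(7,5)≠  → 2/2 unlike.
Total adjacent occupied pairs: 22; unlike-type pairs: 11.

11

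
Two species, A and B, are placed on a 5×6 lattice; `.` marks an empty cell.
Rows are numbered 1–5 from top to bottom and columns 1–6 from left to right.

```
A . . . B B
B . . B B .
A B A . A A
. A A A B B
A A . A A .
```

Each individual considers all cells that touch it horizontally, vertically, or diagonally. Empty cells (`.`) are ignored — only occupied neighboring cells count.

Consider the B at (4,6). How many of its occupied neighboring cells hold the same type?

1

Occupied neighbors of (4,6): (3,5)=A, (3,6)=A, (4,5)=B, (5,5)=A.
Same type (B): 1 of 4.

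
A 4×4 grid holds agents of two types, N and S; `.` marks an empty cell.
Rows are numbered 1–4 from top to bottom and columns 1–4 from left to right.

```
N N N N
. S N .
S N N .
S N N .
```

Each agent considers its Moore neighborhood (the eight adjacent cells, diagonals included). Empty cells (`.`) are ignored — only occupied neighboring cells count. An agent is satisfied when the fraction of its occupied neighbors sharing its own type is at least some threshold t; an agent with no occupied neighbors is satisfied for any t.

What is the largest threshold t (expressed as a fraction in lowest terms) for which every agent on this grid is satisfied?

1/7

(1,1)N 1/2
(1,2)N 3/4
(1,3)N 3/4
(1,4)N 2/2
(2,2)S 1/7
(2,3)N 5/6
(3,1)S 2/4
(3,2)N 4/7
(3,3)N 4/5
(4,1)S 1/3
(4,2)N 3/5
(4,3)N 3/3
The smallest same-type fraction is 1/7 at (2,2), which reduces to 1/7. Any threshold above that leaves this agent unsatisfied.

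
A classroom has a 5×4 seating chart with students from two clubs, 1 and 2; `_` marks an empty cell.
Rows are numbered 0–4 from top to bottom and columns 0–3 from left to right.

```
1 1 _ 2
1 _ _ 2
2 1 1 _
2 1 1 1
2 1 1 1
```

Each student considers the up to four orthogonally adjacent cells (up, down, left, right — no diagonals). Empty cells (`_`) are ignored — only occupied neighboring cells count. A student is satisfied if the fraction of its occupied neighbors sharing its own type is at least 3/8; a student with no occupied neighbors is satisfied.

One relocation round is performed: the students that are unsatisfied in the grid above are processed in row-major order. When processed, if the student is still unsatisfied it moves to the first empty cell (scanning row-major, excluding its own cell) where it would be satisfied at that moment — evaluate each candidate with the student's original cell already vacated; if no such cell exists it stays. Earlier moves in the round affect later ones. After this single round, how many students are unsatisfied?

Initially unsatisfied (in order): (2,0).
  (2,0) → (0,2).
Resulting grid:
1 1 2 2
1 _ _ 2
_ 1 1 _
2 1 1 1
2 1 1 1
All satisfied now.

0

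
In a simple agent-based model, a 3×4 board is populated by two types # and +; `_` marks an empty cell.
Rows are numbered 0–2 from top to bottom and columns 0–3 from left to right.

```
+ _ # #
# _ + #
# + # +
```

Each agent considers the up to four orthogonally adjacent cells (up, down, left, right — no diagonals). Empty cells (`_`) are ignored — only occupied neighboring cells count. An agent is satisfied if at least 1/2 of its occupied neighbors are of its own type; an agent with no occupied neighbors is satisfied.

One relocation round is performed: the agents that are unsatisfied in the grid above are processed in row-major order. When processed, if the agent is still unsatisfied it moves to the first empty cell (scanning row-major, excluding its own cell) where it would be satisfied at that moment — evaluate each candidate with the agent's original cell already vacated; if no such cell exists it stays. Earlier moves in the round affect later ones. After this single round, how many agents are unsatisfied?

1

Initially unsatisfied (in order): (0,0), (1,2), (1,3), (2,1), (2,2), (2,3).
  (0,0) → (1,1).
  (1,2) → (0,1).
  (1,3): now satisfied by earlier moves; stays.
  (2,1) → (0,0).
  (2,2) → (1,2).
  (2,3) → (2,1).
Resulting grid:
+ + # #
# + # #
# + _ _
Unsatisfied now: (1,0).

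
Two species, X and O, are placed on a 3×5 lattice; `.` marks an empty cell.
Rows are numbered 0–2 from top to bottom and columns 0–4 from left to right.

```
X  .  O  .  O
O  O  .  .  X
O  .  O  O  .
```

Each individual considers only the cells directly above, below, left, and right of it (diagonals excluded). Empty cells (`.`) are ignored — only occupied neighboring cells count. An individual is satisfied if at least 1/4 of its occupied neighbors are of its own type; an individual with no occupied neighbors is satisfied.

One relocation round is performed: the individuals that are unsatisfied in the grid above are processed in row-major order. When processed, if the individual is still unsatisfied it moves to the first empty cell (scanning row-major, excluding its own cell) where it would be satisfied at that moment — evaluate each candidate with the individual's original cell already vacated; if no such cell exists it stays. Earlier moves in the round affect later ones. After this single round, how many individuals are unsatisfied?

0

Initially unsatisfied (in order): (0,0), (0,4), (1,4).
  (0,0) → (1,3).
  (0,4) → (0,0).
  (1,4): now satisfied by earlier moves; stays.
Resulting grid:
O . O . .
O O . X X
O . O O .
All satisfied now.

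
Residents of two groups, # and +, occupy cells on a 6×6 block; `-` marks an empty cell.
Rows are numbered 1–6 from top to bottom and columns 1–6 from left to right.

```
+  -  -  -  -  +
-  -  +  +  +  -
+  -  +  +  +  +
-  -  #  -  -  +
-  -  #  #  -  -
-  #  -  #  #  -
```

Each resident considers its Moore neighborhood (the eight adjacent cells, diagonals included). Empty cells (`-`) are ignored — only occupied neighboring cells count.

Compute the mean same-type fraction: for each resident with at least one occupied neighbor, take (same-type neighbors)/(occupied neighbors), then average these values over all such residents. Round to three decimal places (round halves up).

0.939

(1,1)+ — no occupied neighbors
(1,6)+ 1/1
(2,3)+ 3/3
(2,4)+ 5/5
(2,5)+ 5/5
(3,1)+ — no occupied neighbors
(3,3)+ 3/4
(3,4)+ 5/6
(3,5)+ 5/5
(3,6)+ 3/3
(4,3)# 2/4
(4,6)+ 2/2
(5,3)# 4/4
(5,4)# 4/4
(6,2)# 1/1
(6,4)# 3/3
(6,5)# 2/2
Sum over 15 residents: 1/1 + 3/3 + 5/5 + 5/5 + 3/4 + 5/6 + 5/5 + 3/3 + 2/4 + 2/2 + 4/4 + 4/4 + 1/1 + 3/3 + 2/2 = 169/12; mean = 169/12 ÷ 15 = 169/180 = 0.938888… → 0.939.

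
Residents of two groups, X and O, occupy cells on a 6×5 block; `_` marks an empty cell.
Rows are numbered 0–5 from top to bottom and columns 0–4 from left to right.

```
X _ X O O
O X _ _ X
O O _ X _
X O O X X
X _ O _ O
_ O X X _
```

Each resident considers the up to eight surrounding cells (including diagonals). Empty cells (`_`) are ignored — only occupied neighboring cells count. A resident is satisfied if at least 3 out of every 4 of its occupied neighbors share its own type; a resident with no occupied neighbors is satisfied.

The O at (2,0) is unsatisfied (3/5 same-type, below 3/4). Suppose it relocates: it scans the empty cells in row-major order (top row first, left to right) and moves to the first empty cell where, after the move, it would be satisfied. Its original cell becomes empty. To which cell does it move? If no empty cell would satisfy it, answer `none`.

none

Vacating (2,0). Empty cells in order:
  (0,1): 1/4 same-type → still unsatisfied.
  (1,2): 2/5 same-type → still unsatisfied.
  (1,3): 2/5 same-type → still unsatisfied.
  (2,2): 3/6 same-type → still unsatisfied.
  (2,4): 0/4 same-type → still unsatisfied.
  (4,1): 4/7 same-type → still unsatisfied.
  (4,3): 3/7 same-type → still unsatisfied.
  (5,0): 1/2 same-type → still unsatisfied.
  (5,4): 1/2 same-type → still unsatisfied.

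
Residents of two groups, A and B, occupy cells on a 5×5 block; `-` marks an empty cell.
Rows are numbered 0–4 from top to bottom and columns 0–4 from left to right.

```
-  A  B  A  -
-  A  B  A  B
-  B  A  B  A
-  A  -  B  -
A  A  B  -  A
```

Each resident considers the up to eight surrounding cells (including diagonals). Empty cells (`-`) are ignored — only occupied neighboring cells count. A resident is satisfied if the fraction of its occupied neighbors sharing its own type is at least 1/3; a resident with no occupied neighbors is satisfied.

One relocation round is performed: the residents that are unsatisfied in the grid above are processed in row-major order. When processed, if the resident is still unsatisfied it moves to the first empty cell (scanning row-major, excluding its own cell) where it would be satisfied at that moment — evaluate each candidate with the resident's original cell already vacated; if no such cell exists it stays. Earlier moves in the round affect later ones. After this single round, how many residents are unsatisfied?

2

Initially unsatisfied (in order): (0,2), (0,3), (1,4), (2,1), (2,4), (4,4).
  (0,2) → (0,4).
  (0,3) → (0,0).
  (1,4): now satisfied by earlier moves; stays.
  (2,1) → (0,3).
  (2,4) → (0,2).
  (4,4) → (1,0).
Resulting grid:
A A A B B
A A B A B
- - A B -
- A - B -
A A B - -
Unsatisfied now: (1,2), (1,3).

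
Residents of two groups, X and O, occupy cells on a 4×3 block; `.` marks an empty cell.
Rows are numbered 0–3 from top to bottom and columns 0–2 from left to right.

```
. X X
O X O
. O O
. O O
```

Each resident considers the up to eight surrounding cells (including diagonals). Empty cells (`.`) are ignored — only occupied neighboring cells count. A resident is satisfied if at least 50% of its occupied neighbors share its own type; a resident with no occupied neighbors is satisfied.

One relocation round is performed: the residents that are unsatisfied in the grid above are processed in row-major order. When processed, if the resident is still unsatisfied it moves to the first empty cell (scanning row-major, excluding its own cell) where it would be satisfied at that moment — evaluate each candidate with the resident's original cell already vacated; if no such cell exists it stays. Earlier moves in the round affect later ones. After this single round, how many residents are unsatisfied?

0

Initially unsatisfied (in order): (1,0), (1,1), (1,2).
  (1,0) → (2,0).
  (1,1) → (0,0).
  (1,2): now satisfied by earlier moves; stays.
Resulting grid:
X X X
. . O
O O O
. O O
All satisfied now.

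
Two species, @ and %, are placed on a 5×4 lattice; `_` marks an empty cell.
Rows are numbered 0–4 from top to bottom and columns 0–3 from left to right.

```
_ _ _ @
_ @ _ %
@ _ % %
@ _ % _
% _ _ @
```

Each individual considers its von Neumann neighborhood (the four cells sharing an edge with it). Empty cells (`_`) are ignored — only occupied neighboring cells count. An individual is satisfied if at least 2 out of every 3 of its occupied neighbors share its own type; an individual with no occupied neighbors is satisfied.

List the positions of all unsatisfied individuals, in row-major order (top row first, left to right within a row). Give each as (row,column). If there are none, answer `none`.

(0,3)@ 0/1 unhappy
(1,1)@ 0/0 ok
(1,3)% 1/2 unhappy
(2,0)@ 1/1 ok
(2,2)% 2/2 ok
(2,3)% 2/2 ok
(3,0)@ 1/2 unhappy
(3,2)% 1/1 ok
(4,0)% 0/1 unhappy
(4,3)@ 0/0 ok

(0,3), (1,3), (3,0), (4,0)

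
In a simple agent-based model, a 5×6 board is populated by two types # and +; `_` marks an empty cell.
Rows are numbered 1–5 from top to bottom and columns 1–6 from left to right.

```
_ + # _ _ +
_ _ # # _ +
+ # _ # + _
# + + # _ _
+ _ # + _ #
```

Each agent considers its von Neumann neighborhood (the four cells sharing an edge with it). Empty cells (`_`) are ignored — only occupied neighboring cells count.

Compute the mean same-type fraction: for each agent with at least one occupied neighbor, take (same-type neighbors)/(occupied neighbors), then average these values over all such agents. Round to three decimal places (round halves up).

Row 1: (1,2)+ 0/1 · (1,3)# 1/2 · (1,6)+ 1/1
Row 2: (2,3)# 2/2 · (2,4)# 2/2 · (2,6)+ 1/1
Row 3: (3,1)+ 0/2 · (3,2)# 0/2 · (3,4)# 2/3 · (3,5)+ 0/1
Row 4: (4,1)# 0/3 · (4,2)+ 1/3 · (4,3)+ 1/3 · (4,4)# 1/3
Row 5: (5,1)+ 0/1 · (5,3)# 0/2 · (5,4)+ 0/2 · (5,6)# — no occupied neighbors
Sum over 17 agents: 0/1 + 1/2 + 1/1 + 2/2 + 2/2 + 1/1 + 0/2 + 0/2 + 2/3 + 0/1 + 0/3 + 1/3 + 1/3 + 1/3 + 0/1 + 0/2 + 0/2 = 37/6; mean = 37/6 ÷ 17 = 37/102 = 0.362745… → 0.363.

0.363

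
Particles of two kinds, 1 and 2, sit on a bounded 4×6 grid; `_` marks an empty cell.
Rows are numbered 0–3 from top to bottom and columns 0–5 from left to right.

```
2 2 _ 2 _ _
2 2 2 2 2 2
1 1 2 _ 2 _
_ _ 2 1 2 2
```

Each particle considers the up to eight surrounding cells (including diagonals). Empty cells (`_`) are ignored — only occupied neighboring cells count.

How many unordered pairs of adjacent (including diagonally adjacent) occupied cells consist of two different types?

Scan each occupied cell's neighbors to the right and below (and the two forward diagonals) so each pair is counted once.
Row 0: 2(0,0)–2(0,1)= 2(0,0)–2(1,0)= 2(0,0)–2(1,1)= 2(0,1)–2(1,1)= 2(0,1)–2(1,2)= 2(0,1)–2(1,0)= 2(0,3)–2(1,3)= 2(0,3)–2(1,4)= 2(0,3)–2(1,2)=  → 0/9 unlike.
Row 1: 2(1,0)–2(1,1)= 2(1,0)–1(2,0)≠ 2(1,0)–1(2,1)≠ 2(1,1)–2(1,2)= 2(1,1)–1(2,1)≠ 2(1,1)–2(2,2)= 2(1,1)–1(2,0)≠ 2(1,2)–2(1,3)= 2(1,2)–2(2,2)= 2(1,2)–1(2,1)≠ 2(1,3)–2(1,4)= 2(1,3)–2(2,4)= 2(1,3)–2(2,2)= 2(1,4)–2(1,5)= 2(1,4)–2(2,4)= 2(1,5)–2(2,4)=  → 5/16 unlike.
Row 2: 1(2,0)–1(2,1)= 1(2,1)–2(2,2)≠ 1(2,1)–2(3,2)≠ 2(2,2)–2(3,2)= 2(2,2)–1(3,3)≠ 2(2,4)–2(3,4)= 2(2,4)–2(3,5)= 2(2,4)–1(3,3)≠  → 4/8 unlike.
Row 3: 2(3,2)–1(3,3)≠ 1(3,3)–2(3,4)≠ 2(3,4)–2(3,5)=  → 2/3 unlike.
Total adjacent occupied pairs: 36; unlike-type pairs: 11.

11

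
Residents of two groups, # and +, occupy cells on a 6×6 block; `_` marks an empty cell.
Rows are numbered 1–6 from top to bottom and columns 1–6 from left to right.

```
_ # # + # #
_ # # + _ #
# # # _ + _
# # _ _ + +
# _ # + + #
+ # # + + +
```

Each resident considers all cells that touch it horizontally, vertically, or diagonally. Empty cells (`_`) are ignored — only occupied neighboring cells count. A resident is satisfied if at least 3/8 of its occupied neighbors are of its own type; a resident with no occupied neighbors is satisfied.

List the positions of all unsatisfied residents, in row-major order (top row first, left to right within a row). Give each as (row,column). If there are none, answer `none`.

(1,4), (2,4), (5,6), (6,1)

(1,2)# 3/3 ok
(1,3)# 3/5 ok
(1,4)+ 1/4 unhappy
(1,5)# 2/4 ok
(1,6)# 2/2 ok
(2,2)# 6/6 ok
(2,3)# 5/7 ok
(2,4)+ 2/6 unhappy
(2,6)# 2/3 ok
(3,1)# 4/4 ok
(3,2)# 6/6 ok
(3,3)# 4/5 ok
(3,5)+ 3/4 ok
(4,1)# 4/4 ok
(4,2)# 6/6 ok
(4,5)+ 4/5 ok
(4,6)+ 3/4 ok
(5,1)# 3/4 ok
(5,3)# 3/5 ok
(5,4)+ 4/6 ok
(5,5)+ 6/7 ok
(5,6)# 0/5 unhappy
(6,1)+ 0/2 unhappy
(6,2)# 3/4 ok
(6,3)# 2/4 ok
(6,4)+ 3/5 ok
(6,5)+ 4/5 ok
(6,6)+ 2/3 ok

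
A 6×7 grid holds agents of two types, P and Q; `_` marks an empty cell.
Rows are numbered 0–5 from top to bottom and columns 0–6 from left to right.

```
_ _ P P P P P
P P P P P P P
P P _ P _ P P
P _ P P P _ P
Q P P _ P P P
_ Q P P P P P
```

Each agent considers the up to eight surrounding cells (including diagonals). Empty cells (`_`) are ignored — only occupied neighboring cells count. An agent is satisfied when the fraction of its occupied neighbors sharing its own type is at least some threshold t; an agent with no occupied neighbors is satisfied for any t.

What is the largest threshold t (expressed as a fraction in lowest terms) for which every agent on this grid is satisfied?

1/4

(0,2)P 4/4
(0,3)P 5/5
(0,4)P 5/5
(0,5)P 5/5
(0,6)P 3/3
(1,0)P 3/3
(1,1)P 5/5
(1,2)P 6/6
(1,3)P 6/6
(1,4)P 7/7
(1,5)P 7/7
(1,6)P 5/5
(2,0)P 4/4
(2,1)P 6/6
(2,3)P 6/6
(2,5)P 6/6
(2,6)P 4/4
(3,0)P 3/4
(3,2)P 5/5
(3,3)P 5/5
(3,4)P 5/5
(3,6)P 4/4
(4,0)Q 1/3
(4,1)P 4/6
(4,2)P 5/6
(4,4)P 6/6
(4,5)P 7/7
(4,6)P 4/4
(5,1)Q 1/4
(5,2)P 3/4
(5,3)P 4/4
(5,4)P 4/4
(5,5)P 5/5
(5,6)P 3/3
The smallest same-type fraction is 1/4 at (5,1), which reduces to 1/4. Any threshold above that leaves this agent unsatisfied.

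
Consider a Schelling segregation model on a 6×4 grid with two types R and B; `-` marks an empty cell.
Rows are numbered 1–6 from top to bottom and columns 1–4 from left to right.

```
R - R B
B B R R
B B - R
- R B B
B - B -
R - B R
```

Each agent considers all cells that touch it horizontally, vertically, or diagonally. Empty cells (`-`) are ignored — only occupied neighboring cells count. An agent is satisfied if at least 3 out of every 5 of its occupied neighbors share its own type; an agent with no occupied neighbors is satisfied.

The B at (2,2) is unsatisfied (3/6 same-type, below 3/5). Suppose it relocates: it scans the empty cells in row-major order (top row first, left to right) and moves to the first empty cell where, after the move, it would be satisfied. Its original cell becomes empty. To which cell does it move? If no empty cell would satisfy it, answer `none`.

(4,1)

Vacating (2,2). Empty cells in order:
  (1,2): 1/4 same-type → still unsatisfied.
  (3,3): 3/7 same-type → still unsatisfied.
  (4,1): 3/4 same-type → satisfied — stop here.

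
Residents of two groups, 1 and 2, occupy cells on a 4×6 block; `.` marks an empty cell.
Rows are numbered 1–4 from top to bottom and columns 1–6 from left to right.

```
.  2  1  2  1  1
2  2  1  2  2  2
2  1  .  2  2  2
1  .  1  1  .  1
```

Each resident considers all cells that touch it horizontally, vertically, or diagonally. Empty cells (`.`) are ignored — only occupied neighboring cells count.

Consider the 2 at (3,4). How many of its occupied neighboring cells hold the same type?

Occupied neighbors of (3,4): (2,3)=1, (2,4)=2, (2,5)=2, (3,5)=2, (4,3)=1, (4,4)=1.
Same type (2): 3 of 6.

3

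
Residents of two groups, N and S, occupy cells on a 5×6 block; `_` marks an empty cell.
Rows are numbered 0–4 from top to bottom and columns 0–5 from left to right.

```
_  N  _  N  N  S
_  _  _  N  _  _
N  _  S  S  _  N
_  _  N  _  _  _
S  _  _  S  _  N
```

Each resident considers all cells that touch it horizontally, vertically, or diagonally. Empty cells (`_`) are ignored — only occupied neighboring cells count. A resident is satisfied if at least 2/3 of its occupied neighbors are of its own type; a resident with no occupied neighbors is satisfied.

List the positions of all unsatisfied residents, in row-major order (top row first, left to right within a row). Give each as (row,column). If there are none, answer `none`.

(0,1)N 0/0 ok
(0,3)N 2/2 ok
(0,4)N 2/3 ok
(0,5)S 0/1 unhappy
(1,3)N 2/4 unhappy
(2,0)N 0/0 ok
(2,2)S 1/3 unhappy
(2,3)S 1/3 unhappy
(2,5)N 0/0 ok
(3,2)N 0/3 unhappy
(4,0)S 0/0 ok
(4,3)S 0/1 unhappy
(4,5)N 0/0 ok

(0,5), (1,3), (2,2), (2,3), (3,2), (4,3)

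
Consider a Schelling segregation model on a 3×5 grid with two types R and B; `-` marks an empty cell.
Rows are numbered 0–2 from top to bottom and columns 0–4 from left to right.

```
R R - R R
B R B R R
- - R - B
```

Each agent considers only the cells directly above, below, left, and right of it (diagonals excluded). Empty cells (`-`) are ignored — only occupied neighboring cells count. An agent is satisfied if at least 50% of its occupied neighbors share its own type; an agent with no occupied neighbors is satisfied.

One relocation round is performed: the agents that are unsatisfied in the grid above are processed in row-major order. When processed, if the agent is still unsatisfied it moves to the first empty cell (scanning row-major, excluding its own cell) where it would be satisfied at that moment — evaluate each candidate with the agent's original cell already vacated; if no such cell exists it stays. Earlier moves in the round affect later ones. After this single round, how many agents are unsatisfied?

2

Initially unsatisfied (in order): (1,0), (1,1), (1,2), (2,2), (2,4).
  (1,0) → (2,0).
  (1,1): now satisfied by earlier moves; stays.
  (1,2): no empty cell satisfies it; stays.
  (2,2) → (0,2).
  (2,4) → (2,1).
Resulting grid:
R R R R R
- R B R R
B B - - -
Unsatisfied now: (1,1), (1,2).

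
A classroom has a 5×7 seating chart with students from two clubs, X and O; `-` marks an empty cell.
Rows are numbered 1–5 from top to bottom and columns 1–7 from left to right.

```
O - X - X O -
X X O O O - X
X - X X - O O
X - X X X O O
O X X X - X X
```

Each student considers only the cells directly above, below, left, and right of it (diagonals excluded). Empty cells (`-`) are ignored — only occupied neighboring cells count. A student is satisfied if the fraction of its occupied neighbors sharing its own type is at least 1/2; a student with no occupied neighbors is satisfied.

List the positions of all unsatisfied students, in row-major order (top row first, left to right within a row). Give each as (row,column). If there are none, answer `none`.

(1,1), (1,3), (1,5), (1,6), (2,3), (2,7), (5,1)

(1,1)O 0/1 ✗
(1,3)X 0/1 ✗
(1,5)X 0/2 ✗
(1,6)O 0/1 ✗
(2,1)X 2/3 ✓
(2,2)X 1/2 ✓
(2,3)O 1/4 ✗
(2,4)O 2/3 ✓
(2,5)O 1/2 ✓
(2,7)X 0/1 ✗
(3,1)X 2/2 ✓
(3,3)X 2/3 ✓
(3,4)X 2/3 ✓
(3,6)O 2/2 ✓
(3,7)O 2/3 ✓
(4,1)X 1/2 ✓
(4,3)X 3/3 ✓
(4,4)X 4/4 ✓
(4,5)X 1/2 ✓
(4,6)O 2/4 ✓
(4,7)O 2/3 ✓
(5,1)O 0/2 ✗
(5,2)X 1/2 ✓
(5,3)X 3/3 ✓
(5,4)X 2/2 ✓
(5,6)X 1/2 ✓
(5,7)X 1/2 ✓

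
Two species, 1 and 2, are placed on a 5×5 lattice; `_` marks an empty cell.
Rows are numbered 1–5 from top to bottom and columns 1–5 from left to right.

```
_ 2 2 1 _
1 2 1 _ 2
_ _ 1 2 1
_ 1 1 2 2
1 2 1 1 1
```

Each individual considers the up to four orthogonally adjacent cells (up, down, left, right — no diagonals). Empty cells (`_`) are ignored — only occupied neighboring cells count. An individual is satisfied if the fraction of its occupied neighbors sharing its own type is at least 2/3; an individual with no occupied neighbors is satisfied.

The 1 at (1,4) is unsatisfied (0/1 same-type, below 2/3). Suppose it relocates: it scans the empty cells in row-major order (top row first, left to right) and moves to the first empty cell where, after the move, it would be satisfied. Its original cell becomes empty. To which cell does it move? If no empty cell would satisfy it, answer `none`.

(3,1)

Vacating (1,4). Empty cells in order:
  (1,1): 1/2 same-type → still unsatisfied.
  (1,5): 0/1 same-type → still unsatisfied.
  (2,4): 1/3 same-type → still unsatisfied.
  (3,1): 1/1 same-type → satisfied — stop here.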